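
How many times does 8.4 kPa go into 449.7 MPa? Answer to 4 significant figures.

53540

(449.7 × 10^6) / (8.4 × 10^3) = 53.536 × 10^3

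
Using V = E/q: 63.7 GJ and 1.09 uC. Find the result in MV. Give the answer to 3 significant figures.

58400000000 MV

(63.7e9) / (1.09e-6) = 58.44e15 V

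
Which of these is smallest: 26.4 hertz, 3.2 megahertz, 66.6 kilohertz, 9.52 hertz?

9.52 hertz

26.4 hertz = 26.4 hertz
3.2 megahertz = 3200000 hertz
66.6 kilohertz = 66600 hertz
9.52 hertz = 9.52 hertz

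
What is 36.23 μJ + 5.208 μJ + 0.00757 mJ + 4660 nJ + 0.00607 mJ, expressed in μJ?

59.738 μJ

In μJ:
  36.23 μJ → 36.23
  5.208 μJ → 5.208
  0.00757 mJ = 0.00757 × 10^3 μJ = 7.57
  4660 nJ = 4660 × 10^-3 μJ = 4.66
  0.00607 mJ = 0.00607 × 10^3 μJ = 6.07
Sum: 36.23 + 5.208 + 7.57 + 4.66 + 6.07 = 59.738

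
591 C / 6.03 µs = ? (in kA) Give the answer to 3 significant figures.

98000 kA

(591) / (6.03 × 10⁻⁶) = 98.01 × 10⁶ A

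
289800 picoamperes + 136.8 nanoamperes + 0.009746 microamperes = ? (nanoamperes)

In nanoamperes:
  289800 picoamperes = 289800 × 10⁻³ nanoamperes = 289.8
  136.8 nanoamperes → 136.8
  0.009746 microamperes = 0.009746 × 10³ nanoamperes = 9.746
Sum: 289.8 + 136.8 + 9.746 = 436.346

436.346 nanoamperes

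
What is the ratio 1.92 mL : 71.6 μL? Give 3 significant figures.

26.8

(1.92 × 10⁻³) / (71.6 × 10⁻⁶) = 0.02682 × 10³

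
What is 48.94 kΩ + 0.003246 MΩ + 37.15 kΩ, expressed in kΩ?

In kΩ:
  48.94 kΩ → 48.94
  0.003246 MΩ = 0.003246 × 10^3 kΩ = 3.246
  37.15 kΩ → 37.15
Sum: 48.94 + 3.246 + 37.15 = 89.336

89.336 kΩ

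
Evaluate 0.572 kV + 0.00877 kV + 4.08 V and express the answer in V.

584.85 V

In V:
  0.572 kV = 0.572 × 10³ V = 572
  0.00877 kV = 0.00877 × 10³ V = 8.77
  4.08 V → 4.08
Sum: 572 + 8.77 + 4.08 = 584.85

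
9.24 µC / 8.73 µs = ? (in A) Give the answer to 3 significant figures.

1.06 A

(9.24e-6) / (8.73e-6) = 1.0584 A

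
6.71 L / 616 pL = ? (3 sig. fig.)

10900000000

(6.71) / (616e-12) = 0.01089e12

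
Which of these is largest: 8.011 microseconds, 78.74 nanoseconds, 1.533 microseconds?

8.011 microseconds = 0.000008011 seconds
78.74 nanoseconds = 0.00000007874 seconds
1.533 microseconds = 0.000001533 seconds

8.011 microseconds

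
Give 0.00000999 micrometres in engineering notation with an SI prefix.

9.99 picometres

= 9.99e-12 metres; 1e-12 is pico.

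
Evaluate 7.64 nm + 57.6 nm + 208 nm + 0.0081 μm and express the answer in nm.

281.34 nm

In nm:
  7.64 nm → 7.64
  57.6 nm → 57.6
  208 nm → 208
  0.0081 μm = 0.0081 × 10³ nm = 8.1
Sum: 7.64 + 57.6 + 208 + 8.1 = 281.34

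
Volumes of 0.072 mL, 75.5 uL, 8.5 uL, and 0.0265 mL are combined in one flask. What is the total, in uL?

In uL:
  0.072 mL = 0.072e3 uL = 72
  75.5 uL → 75.5
  8.5 uL → 8.5
  0.0265 mL = 0.0265e3 uL = 26.5
Sum: 72 + 75.5 + 8.5 + 26.5 = 182.5

182.5 uL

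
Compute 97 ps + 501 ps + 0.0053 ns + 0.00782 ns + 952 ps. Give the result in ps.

1563.12 ps

In ps:
  97 ps → 97
  501 ps → 501
  0.0053 ns = 0.0053e3 ps = 5.3
  0.00782 ns = 0.00782e3 ps = 7.82
  952 ps → 952
Sum: 97 + 501 + 5.3 + 7.82 + 952 = 1563.12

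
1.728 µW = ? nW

micro = 1e-6, nano = 1e-9; factor is 1e3.
1.728 × 1e3 = 1728

1728 nW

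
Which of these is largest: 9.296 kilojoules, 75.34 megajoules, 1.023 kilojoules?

75.34 megajoules

9.296 kilojoules = 9296 joules
75.34 megajoules = 75340000 joules
1.023 kilojoules = 1023 joules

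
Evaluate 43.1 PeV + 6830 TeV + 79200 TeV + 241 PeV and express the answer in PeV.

370.13 PeV

In PeV:
  43.1 PeV → 43.1
  6830 TeV = 6830 × 10⁻³ PeV = 6.83
  79200 TeV = 79200 × 10⁻³ PeV = 79.2
  241 PeV → 241
Sum: 43.1 + 6.83 + 79.2 + 241 = 370.13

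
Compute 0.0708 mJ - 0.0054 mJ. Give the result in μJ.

65.4 μJ

In μJ:
  0.0708 mJ = 0.0708e3 μJ = 70.8
  0.0054 mJ = 0.0054e3 μJ = 5.4
Difference: 70.8 - 5.4 = 65.4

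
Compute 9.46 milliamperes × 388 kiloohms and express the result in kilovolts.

3.67048 kilovolts

9.46e-3 × 388e3 = 3670.48 V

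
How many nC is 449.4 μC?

449400 nC

micro = 10⁻⁶, nano = 10⁻⁹; factor is 10³.
449.4 × 10³ = 449400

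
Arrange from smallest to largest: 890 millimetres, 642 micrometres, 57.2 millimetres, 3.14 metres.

642 micrometres < 57.2 millimetres < 890 millimetres < 3.14 metres

890 millimetres = 0.89 metres
642 micrometres = 0.000642 metres
57.2 millimetres = 0.0572 metres
3.14 metres = 3.14 metres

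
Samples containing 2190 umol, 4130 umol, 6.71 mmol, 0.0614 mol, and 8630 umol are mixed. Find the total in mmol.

83.06 mmol

In mmol:
  2190 umol = 2190 × 10⁻³ mmol = 2.19
  4130 umol = 4130 × 10⁻³ mmol = 4.13
  6.71 mmol → 6.71
  0.0614 mol = 0.0614 × 10³ mmol = 61.4
  8630 umol = 8630 × 10⁻³ mmol = 8.63
Sum: 2.19 + 4.13 + 6.71 + 61.4 + 8.63 = 83.06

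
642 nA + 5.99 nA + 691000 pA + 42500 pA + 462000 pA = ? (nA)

1843.49 nA

In nA:
  642 nA → 642
  5.99 nA → 5.99
  691000 pA = 691000 × 10^-3 nA = 691
  42500 pA = 42500 × 10^-3 nA = 42.5
  462000 pA = 462000 × 10^-3 nA = 462
Sum: 642 + 5.99 + 691 + 42.5 + 462 = 1843.49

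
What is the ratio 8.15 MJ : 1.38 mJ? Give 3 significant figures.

5910000000

(8.15e6) / (1.38e-3) = 5.906e9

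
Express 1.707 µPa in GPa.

0.000000000000001707 GPa

micro = 10^-6, giga = 10^9; factor is 10^-15.
1.707 × 10^-15 = 0.000000000000001707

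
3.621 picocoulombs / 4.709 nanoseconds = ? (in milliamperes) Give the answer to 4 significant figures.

0.7690 milliamperes

(3.621 × 10⁻¹²) / (4.709 × 10⁻⁹) = 0.768953 × 10⁻³ A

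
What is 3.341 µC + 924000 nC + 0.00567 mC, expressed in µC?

In µC:
  3.341 µC → 3.341
  924000 nC = 924000 × 10^-3 µC = 924
  0.00567 mC = 0.00567 × 10^3 µC = 5.67
Sum: 3.341 + 924 + 5.67 = 933.011

933.011 µC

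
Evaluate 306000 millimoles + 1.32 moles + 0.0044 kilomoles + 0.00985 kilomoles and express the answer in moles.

321.57 moles

In moles:
  306000 millimoles = 306000e-3 moles = 306
  1.32 moles → 1.32
  0.0044 kilomoles = 0.0044e3 moles = 4.4
  0.00985 kilomoles = 0.00985e3 moles = 9.85
Sum: 306 + 1.32 + 4.4 + 9.85 = 321.57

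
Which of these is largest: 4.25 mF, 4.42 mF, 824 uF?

4.25 mF = 0.00425 F
4.42 mF = 0.00442 F
824 uF = 0.000824 F

4.42 mF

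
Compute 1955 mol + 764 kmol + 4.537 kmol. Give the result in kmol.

770.492 kmol

In kmol:
  1955 mol = 1955 × 10⁻³ kmol = 1.955
  764 kmol → 764
  4.537 kmol → 4.537
Sum: 1.955 + 764 + 4.537 = 770.492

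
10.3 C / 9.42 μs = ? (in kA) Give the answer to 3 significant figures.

1090 kA

(10.3) / (9.42 × 10⁻⁶) = 1.0934 × 10⁶ A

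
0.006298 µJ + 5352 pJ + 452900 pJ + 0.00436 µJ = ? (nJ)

In nJ:
  0.006298 µJ = 0.006298 × 10^3 nJ = 6.298
  5352 pJ = 5352 × 10^-3 nJ = 5.352
  452900 pJ = 452900 × 10^-3 nJ = 452.9
  0.00436 µJ = 0.00436 × 10^3 nJ = 4.36
Sum: 6.298 + 5.352 + 452.9 + 4.36 = 468.91

468.91 nJ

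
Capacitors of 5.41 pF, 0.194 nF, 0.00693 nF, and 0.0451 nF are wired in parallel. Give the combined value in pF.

251.44 pF

In pF:
  5.41 pF → 5.41
  0.194 nF = 0.194 × 10³ pF = 194
  0.00693 nF = 0.00693 × 10³ pF = 6.93
  0.0451 nF = 0.0451 × 10³ pF = 45.1
Sum: 5.41 + 194 + 6.93 + 45.1 = 251.44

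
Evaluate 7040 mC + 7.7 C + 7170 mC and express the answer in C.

In C:
  7040 mC = 7040 × 10⁻³ C = 7.04
  7.7 C → 7.7
  7170 mC = 7170 × 10⁻³ C = 7.17
Sum: 7.04 + 7.7 + 7.17 = 21.91

21.91 C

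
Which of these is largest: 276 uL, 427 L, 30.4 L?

276 uL = 0.000276 L
427 L = 427 L
30.4 L = 30.4 L

427 L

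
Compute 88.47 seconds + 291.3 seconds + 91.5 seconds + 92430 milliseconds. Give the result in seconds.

In seconds:
  88.47 seconds → 88.47
  291.3 seconds → 291.3
  91.5 seconds → 91.5
  92430 milliseconds = 92430 × 10⁻³ seconds = 92.43
Sum: 88.47 + 291.3 + 91.5 + 92.43 = 563.7

563.7 seconds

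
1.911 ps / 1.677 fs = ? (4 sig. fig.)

(1.911 × 10⁻¹²) / (1.677 × 10⁻¹⁵) = 1.1395 × 10³

1140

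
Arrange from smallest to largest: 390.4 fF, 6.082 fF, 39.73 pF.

6.082 fF < 390.4 fF < 39.73 pF

390.4 fF = 0.0000000000003904 F
6.082 fF = 0.000000000000006082 F
39.73 pF = 0.00000000003973 F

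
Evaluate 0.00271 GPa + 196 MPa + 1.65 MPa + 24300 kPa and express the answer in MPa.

224.66 MPa

In MPa:
  0.00271 GPa = 0.00271e3 MPa = 2.71
  196 MPa → 196
  1.65 MPa → 1.65
  24300 kPa = 24300e-3 MPa = 24.3
Sum: 2.71 + 196 + 1.65 + 24.3 = 224.66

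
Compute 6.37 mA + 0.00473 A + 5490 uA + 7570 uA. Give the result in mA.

24.16 mA

In mA:
  6.37 mA → 6.37
  0.00473 A = 0.00473e3 mA = 4.73
  5490 uA = 5490e-3 mA = 5.49
  7570 uA = 7570e-3 mA = 7.57
Sum: 6.37 + 4.73 + 5.49 + 7.57 = 24.16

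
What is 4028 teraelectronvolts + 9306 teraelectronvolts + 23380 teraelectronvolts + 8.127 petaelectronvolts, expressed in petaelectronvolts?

44.841 petaelectronvolts

In petaelectronvolts:
  4028 teraelectronvolts = 4028 × 10⁻³ petaelectronvolts = 4.028
  9306 teraelectronvolts = 9306 × 10⁻³ petaelectronvolts = 9.306
  23380 teraelectronvolts = 23380 × 10⁻³ petaelectronvolts = 23.38
  8.127 petaelectronvolts → 8.127
Sum: 4.028 + 9.306 + 23.38 + 8.127 = 44.841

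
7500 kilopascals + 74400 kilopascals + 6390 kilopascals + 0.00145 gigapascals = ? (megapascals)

In megapascals:
  7500 kilopascals = 7500 × 10^-3 megapascals = 7.5
  74400 kilopascals = 74400 × 10^-3 megapascals = 74.4
  6390 kilopascals = 6390 × 10^-3 megapascals = 6.39
  0.00145 gigapascals = 0.00145 × 10^3 megapascals = 1.45
Sum: 7.5 + 74.4 + 6.39 + 1.45 = 89.74

89.74 megapascals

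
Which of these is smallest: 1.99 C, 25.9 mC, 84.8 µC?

1.99 C = 1.99 C
25.9 mC = 0.0259 C
84.8 µC = 0.0000848 C

84.8 µC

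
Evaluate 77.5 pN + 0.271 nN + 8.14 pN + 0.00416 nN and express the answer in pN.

In pN:
  77.5 pN → 77.5
  0.271 nN = 0.271 × 10³ pN = 271
  8.14 pN → 8.14
  0.00416 nN = 0.00416 × 10³ pN = 4.16
Sum: 77.5 + 271 + 8.14 + 4.16 = 360.8

360.8 pN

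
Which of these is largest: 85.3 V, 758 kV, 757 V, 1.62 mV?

758 kV

85.3 V = 85.3 V
758 kV = 758000 V
757 V = 757 V
1.62 mV = 0.00162 V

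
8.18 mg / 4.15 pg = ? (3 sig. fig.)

1970000000

(8.18e-3) / (4.15e-12) = 1.971e9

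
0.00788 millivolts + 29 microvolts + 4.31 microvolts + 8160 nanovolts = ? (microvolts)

49.35 microvolts

In microvolts:
  0.00788 millivolts = 0.00788 × 10^3 microvolts = 7.88
  29 microvolts → 29
  4.31 microvolts → 4.31
  8160 nanovolts = 8160 × 10^-3 microvolts = 8.16
Sum: 7.88 + 29 + 4.31 + 8.16 = 49.35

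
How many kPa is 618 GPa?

618000000 kPa

giga = 10^9, kilo = 10^3; factor is 10^6.
618 × 10^6 = 618000000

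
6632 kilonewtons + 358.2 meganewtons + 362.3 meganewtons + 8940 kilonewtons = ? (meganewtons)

736.072 meganewtons

In meganewtons:
  6632 kilonewtons = 6632 × 10^-3 meganewtons = 6.632
  358.2 meganewtons → 358.2
  362.3 meganewtons → 362.3
  8940 kilonewtons = 8940 × 10^-3 meganewtons = 8.94
Sum: 6.632 + 358.2 + 362.3 + 8.94 = 736.072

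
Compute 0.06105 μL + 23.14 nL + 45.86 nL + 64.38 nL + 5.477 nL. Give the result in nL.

199.907 nL

In nL:
  0.06105 μL = 0.06105 × 10³ nL = 61.05
  23.14 nL → 23.14
  45.86 nL → 45.86
  64.38 nL → 64.38
  5.477 nL → 5.477
Sum: 61.05 + 23.14 + 45.86 + 64.38 + 5.477 = 199.907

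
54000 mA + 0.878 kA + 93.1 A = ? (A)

1025.1 A

In A:
  54000 mA = 54000 × 10^-3 A = 54
  0.878 kA = 0.878 × 10^3 A = 878
  93.1 A → 93.1
Sum: 54 + 878 + 93.1 = 1025.1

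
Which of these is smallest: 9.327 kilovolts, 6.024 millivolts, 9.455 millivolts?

9.327 kilovolts = 9327 volts
6.024 millivolts = 0.006024 volts
9.455 millivolts = 0.009455 volts

6.024 millivolts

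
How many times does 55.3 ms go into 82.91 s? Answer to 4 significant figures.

1499

(82.91) / (55.3 × 10^-3) = 1.4993 × 10^3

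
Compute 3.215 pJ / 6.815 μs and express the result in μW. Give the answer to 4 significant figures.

0.4718 μW

(3.215 × 10^-12) / (6.815 × 10^-6) = 0.471753 × 10^-6 W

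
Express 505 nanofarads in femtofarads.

505000000 femtofarads

nano = 1e-9, femto = 1e-15; factor is 1e6.
505 × 1e6 = 505000000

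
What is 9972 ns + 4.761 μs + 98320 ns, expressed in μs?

In μs:
  9972 ns = 9972e-3 μs = 9.972
  4.761 μs → 4.761
  98320 ns = 98320e-3 μs = 98.32
Sum: 9.972 + 4.761 + 98.32 = 113.053

113.053 μs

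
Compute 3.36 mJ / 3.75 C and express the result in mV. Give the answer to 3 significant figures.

(3.36 × 10⁻³) / (3.75) = 0.896 × 10⁻³ V

0.896 mV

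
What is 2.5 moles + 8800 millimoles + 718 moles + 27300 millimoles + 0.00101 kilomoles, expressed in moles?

In moles:
  2.5 moles → 2.5
  8800 millimoles = 8800 × 10⁻³ moles = 8.8
  718 moles → 718
  27300 millimoles = 27300 × 10⁻³ moles = 27.3
  0.00101 kilomoles = 0.00101 × 10³ moles = 1.01
Sum: 2.5 + 8.8 + 718 + 27.3 + 1.01 = 757.61

757.61 moles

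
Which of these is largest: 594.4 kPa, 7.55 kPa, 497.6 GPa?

497.6 GPa

594.4 kPa = 594400 Pa
7.55 kPa = 7550 Pa
497.6 GPa = 497600000000 Pa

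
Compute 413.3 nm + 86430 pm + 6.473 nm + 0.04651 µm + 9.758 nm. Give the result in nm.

In nm:
  413.3 nm → 413.3
  86430 pm = 86430 × 10⁻³ nm = 86.43
  6.473 nm → 6.473
  0.04651 µm = 0.04651 × 10³ nm = 46.51
  9.758 nm → 9.758
Sum: 413.3 + 86.43 + 6.473 + 46.51 + 9.758 = 562.471

562.471 nm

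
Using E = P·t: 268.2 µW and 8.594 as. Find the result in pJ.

268.2 × 10^-6 × 8.594 × 10^-18 = 2304.9108 × 10^-24 J

0.0000000023049108 pJ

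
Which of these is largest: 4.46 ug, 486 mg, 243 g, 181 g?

4.46 ug = 0.00000446 g
486 mg = 0.486 g
243 g = 243 g
181 g = 181 g

243 g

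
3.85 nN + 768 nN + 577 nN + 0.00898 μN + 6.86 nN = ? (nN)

1364.69 nN

In nN:
  3.85 nN → 3.85
  768 nN → 768
  577 nN → 577
  0.00898 μN = 0.00898 × 10³ nN = 8.98
  6.86 nN → 6.86
Sum: 3.85 + 768 + 577 + 8.98 + 6.86 = 1364.69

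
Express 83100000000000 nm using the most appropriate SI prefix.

83.1 km

= 83.1 × 10³ m; 10³ is kilo.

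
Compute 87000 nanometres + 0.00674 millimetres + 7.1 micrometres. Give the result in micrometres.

In micrometres:
  87000 nanometres = 87000 × 10^-3 micrometres = 87
  0.00674 millimetres = 0.00674 × 10^3 micrometres = 6.74
  7.1 micrometres → 7.1
Sum: 87 + 6.74 + 7.1 = 100.84

100.84 micrometres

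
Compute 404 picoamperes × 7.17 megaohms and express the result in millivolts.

404 × 10^-12 × 7.17 × 10^6 = 2896.68 × 10^-6 V

2.89668 millivolts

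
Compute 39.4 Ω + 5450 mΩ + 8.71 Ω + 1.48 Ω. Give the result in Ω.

55.04 Ω

In Ω:
  39.4 Ω → 39.4
  5450 mΩ = 5450 × 10^-3 Ω = 5.45
  8.71 Ω → 8.71
  1.48 Ω → 1.48
Sum: 39.4 + 5.45 + 8.71 + 1.48 = 55.04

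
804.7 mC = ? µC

milli = 10^-3, micro = 10^-6; factor is 10^3.
804.7 × 10^3 = 804700

804700 µC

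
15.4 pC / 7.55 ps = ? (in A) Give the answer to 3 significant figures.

2.04 A

(15.4e-12) / (7.55e-12) = 2.0397 A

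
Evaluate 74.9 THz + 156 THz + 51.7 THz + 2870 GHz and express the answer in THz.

285.47 THz

In THz:
  74.9 THz → 74.9
  156 THz → 156
  51.7 THz → 51.7
  2870 GHz = 2870 × 10^-3 THz = 2.87
Sum: 74.9 + 156 + 51.7 + 2.87 = 285.47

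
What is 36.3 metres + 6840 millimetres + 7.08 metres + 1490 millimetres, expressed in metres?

51.71 metres

In metres:
  36.3 metres → 36.3
  6840 millimetres = 6840e-3 metres = 6.84
  7.08 metres → 7.08
  1490 millimetres = 1490e-3 metres = 1.49
Sum: 36.3 + 6.84 + 7.08 + 1.49 = 51.71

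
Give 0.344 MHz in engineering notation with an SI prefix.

= 344 × 10³ Hz; 10³ is kilo.

344 kHz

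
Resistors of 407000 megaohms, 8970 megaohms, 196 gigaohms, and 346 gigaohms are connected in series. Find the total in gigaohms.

957.97 gigaohms

In gigaohms:
  407000 megaohms = 407000 × 10⁻³ gigaohms = 407
  8970 megaohms = 8970 × 10⁻³ gigaohms = 8.97
  196 gigaohms → 196
  346 gigaohms → 346
Sum: 407 + 8.97 + 196 + 346 = 957.97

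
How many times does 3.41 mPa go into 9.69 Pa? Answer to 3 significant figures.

(9.69) / (3.41 × 10^-3) = 2.842 × 10^3

2840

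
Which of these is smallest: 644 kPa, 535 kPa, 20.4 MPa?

535 kPa

644 kPa = 644000 Pa
535 kPa = 535000 Pa
20.4 MPa = 20400000 Pa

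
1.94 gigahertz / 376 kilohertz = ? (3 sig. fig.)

5160

(1.94 × 10^9) / (376 × 10^3) = 0.00516 × 10^6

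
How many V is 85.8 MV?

85800000 V

mega = 10⁶, (no prefix) = 10⁰; factor is 10⁶.
85.8 × 10⁶ = 85800000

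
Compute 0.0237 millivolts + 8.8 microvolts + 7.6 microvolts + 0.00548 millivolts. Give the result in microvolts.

In microvolts:
  0.0237 millivolts = 0.0237 × 10^3 microvolts = 23.7
  8.8 microvolts → 8.8
  7.6 microvolts → 7.6
  0.00548 millivolts = 0.00548 × 10^3 microvolts = 5.48
Sum: 23.7 + 8.8 + 7.6 + 5.48 = 45.58

45.58 microvolts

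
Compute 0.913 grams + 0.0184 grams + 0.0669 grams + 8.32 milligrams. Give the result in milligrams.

1006.62 milligrams

In milligrams:
  0.913 grams = 0.913 × 10^3 milligrams = 913
  0.0184 grams = 0.0184 × 10^3 milligrams = 18.4
  0.0669 grams = 0.0669 × 10^3 milligrams = 66.9
  8.32 milligrams → 8.32
Sum: 913 + 18.4 + 66.9 + 8.32 = 1006.62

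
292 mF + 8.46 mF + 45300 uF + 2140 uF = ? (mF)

347.9 mF

In mF:
  292 mF → 292
  8.46 mF → 8.46
  45300 uF = 45300e-3 mF = 45.3
  2140 uF = 2140e-3 mF = 2.14
Sum: 292 + 8.46 + 45.3 + 2.14 = 347.9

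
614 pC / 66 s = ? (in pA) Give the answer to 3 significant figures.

9.30 pA

(614 × 10^-12) / (66) = 9.303 × 10^-12 A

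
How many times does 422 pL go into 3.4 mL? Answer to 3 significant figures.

(3.4 × 10^-3) / (422 × 10^-12) = 0.008057 × 10^9

8060000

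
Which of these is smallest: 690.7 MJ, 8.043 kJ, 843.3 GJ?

8.043 kJ

690.7 MJ = 690700000 J
8.043 kJ = 8043 J
843.3 GJ = 843300000000 J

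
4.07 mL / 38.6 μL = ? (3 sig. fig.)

105

(4.07 × 10⁻³) / (38.6 × 10⁻⁶) = 0.1054 × 10³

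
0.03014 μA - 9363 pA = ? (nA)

20.777 nA

In nA:
  0.03014 μA = 0.03014 × 10^3 nA = 30.14
  9363 pA = 9363 × 10^-3 nA = 9.363
Difference: 30.14 - 9.363 = 20.777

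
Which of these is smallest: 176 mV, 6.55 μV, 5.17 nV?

5.17 nV

176 mV = 0.176 V
6.55 μV = 0.00000655 V
5.17 nV = 0.00000000517 V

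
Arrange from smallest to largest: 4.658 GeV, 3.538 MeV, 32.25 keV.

32.25 keV < 3.538 MeV < 4.658 GeV

4.658 GeV = 4658000000 eV
3.538 MeV = 3538000 eV
32.25 keV = 32250 eV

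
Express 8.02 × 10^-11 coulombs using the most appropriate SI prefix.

80.2 picocoulombs

= 80.2 × 10^-12 coulombs; 10^-12 is pico.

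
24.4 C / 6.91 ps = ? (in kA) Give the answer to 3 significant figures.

3530000000 kA

(24.4) / (6.91e-12) = 3.5311e12 A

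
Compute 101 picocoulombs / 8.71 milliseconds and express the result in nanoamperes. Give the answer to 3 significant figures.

11.6 nanoamperes

(101e-12) / (8.71e-3) = 11.596e-9 A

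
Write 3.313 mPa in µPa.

3313 µPa

milli = 10⁻³, micro = 10⁻⁶; factor is 10³.
3.313 × 10³ = 3313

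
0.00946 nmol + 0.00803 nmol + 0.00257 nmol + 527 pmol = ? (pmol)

In pmol:
  0.00946 nmol = 0.00946 × 10^3 pmol = 9.46
  0.00803 nmol = 0.00803 × 10^3 pmol = 8.03
  0.00257 nmol = 0.00257 × 10^3 pmol = 2.57
  527 pmol → 527
Sum: 9.46 + 8.03 + 2.57 + 527 = 547.06

547.06 pmol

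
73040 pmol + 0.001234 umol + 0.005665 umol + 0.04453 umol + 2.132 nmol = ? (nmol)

In nmol:
  73040 pmol = 73040e-3 nmol = 73.04
  0.001234 umol = 0.001234e3 nmol = 1.234
  0.005665 umol = 0.005665e3 nmol = 5.665
  0.04453 umol = 0.04453e3 nmol = 44.53
  2.132 nmol → 2.132
Sum: 73.04 + 1.234 + 5.665 + 44.53 + 2.132 = 126.601

126.601 nmol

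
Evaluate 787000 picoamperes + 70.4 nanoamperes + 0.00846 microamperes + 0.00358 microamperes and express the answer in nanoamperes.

869.44 nanoamperes

In nanoamperes:
  787000 picoamperes = 787000 × 10⁻³ nanoamperes = 787
  70.4 nanoamperes → 70.4
  0.00846 microamperes = 0.00846 × 10³ nanoamperes = 8.46
  0.00358 microamperes = 0.00358 × 10³ nanoamperes = 3.58
Sum: 787 + 70.4 + 8.46 + 3.58 = 869.44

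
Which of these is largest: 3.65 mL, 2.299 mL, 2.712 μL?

3.65 mL

3.65 mL = 0.00365 L
2.299 mL = 0.002299 L
2.712 μL = 0.000002712 L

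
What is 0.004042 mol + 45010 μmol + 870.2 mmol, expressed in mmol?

919.252 mmol

In mmol:
  0.004042 mol = 0.004042 × 10^3 mmol = 4.042
  45010 μmol = 45010 × 10^-3 mmol = 45.01
  870.2 mmol → 870.2
Sum: 4.042 + 45.01 + 870.2 = 919.252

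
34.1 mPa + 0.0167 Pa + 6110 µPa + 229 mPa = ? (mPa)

In mPa:
  34.1 mPa → 34.1
  0.0167 Pa = 0.0167 × 10³ mPa = 16.7
  6110 µPa = 6110 × 10⁻³ mPa = 6.11
  229 mPa → 229
Sum: 34.1 + 16.7 + 6.11 + 229 = 285.91

285.91 mPa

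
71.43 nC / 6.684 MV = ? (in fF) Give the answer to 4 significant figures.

10.69 fF

(71.43 × 10⁻⁹) / (6.684 × 10⁶) = 10.6867 × 10⁻¹⁵ F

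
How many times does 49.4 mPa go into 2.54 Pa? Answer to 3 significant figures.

51.4

(2.54) / (49.4e-3) = 0.05142e3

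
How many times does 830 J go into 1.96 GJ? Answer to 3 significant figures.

(1.96e9) / (830) = 0.002361e9

2360000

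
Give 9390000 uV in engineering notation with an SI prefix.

= 9.39 V; mantissa already in [1, 1000).

9.39 V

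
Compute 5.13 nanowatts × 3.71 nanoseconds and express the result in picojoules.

0.0000190323 picojoules

5.13 × 10⁻⁹ × 3.71 × 10⁻⁹ = 19.0323 × 10⁻¹⁸ J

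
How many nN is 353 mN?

353000000 nN

milli = 10⁻³, nano = 10⁻⁹; factor is 10⁶.
353 × 10⁶ = 353000000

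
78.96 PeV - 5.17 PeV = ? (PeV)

73.79 PeV

In PeV:
  78.96 PeV → 78.96
  5.17 PeV → 5.17
Difference: 78.96 - 5.17 = 73.79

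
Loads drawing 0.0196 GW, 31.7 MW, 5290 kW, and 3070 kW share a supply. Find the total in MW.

In MW:
  0.0196 GW = 0.0196 × 10³ MW = 19.6
  31.7 MW → 31.7
  5290 kW = 5290 × 10⁻³ MW = 5.29
  3070 kW = 3070 × 10⁻³ MW = 3.07
Sum: 19.6 + 31.7 + 5.29 + 3.07 = 59.66

59.66 MW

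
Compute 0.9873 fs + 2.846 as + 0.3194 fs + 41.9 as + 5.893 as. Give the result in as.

In as:
  0.9873 fs = 0.9873 × 10³ as = 987.3
  2.846 as → 2.846
  0.3194 fs = 0.3194 × 10³ as = 319.4
  41.9 as → 41.9
  5.893 as → 5.893
Sum: 987.3 + 2.846 + 319.4 + 41.9 + 5.893 = 1357.339

1357.339 as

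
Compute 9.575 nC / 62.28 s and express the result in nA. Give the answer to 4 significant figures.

(9.575 × 10^-9) / (62.28) = 0.153741 × 10^-9 A

0.1537 nA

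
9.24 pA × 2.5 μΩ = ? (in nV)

0.0000000231 nV

9.24 × 10^-12 × 2.5 × 10^-6 = 23.1 × 10^-18 V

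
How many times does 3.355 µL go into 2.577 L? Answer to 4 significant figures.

(2.577) / (3.355e-6) = 0.76811e6

768100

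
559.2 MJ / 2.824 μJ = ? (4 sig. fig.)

(559.2 × 10^6) / (2.824 × 10^-6) = 198.02 × 10^12

198000000000000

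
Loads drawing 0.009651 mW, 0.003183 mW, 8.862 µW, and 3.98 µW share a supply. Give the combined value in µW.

25.676 µW

In µW:
  0.009651 mW = 0.009651 × 10³ µW = 9.651
  0.003183 mW = 0.003183 × 10³ µW = 3.183
  8.862 µW → 8.862
  3.98 µW → 3.98
Sum: 9.651 + 3.183 + 8.862 + 3.98 = 25.676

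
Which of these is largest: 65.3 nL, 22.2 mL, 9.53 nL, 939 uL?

22.2 mL

65.3 nL = 0.0000000653 L
22.2 mL = 0.0222 L
9.53 nL = 0.00000000953 L
939 uL = 0.000939 L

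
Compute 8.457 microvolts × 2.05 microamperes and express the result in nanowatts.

0.01733685 nanowatts

8.457 × 10^-6 × 2.05 × 10^-6 = 17.33685 × 10^-12 W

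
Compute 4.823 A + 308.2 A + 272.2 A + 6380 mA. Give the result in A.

In A:
  4.823 A → 4.823
  308.2 A → 308.2
  272.2 A → 272.2
  6380 mA = 6380 × 10^-3 A = 6.38
Sum: 4.823 + 308.2 + 272.2 + 6.38 = 591.603

591.603 A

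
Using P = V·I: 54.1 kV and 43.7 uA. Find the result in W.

2.36417 W

54.1e3 × 43.7e-6 = 2364.17e-3 W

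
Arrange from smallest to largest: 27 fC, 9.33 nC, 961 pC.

27 fC < 961 pC < 9.33 nC

27 fC = 0.000000000000027 C
9.33 nC = 0.00000000933 C
961 pC = 0.000000000961 C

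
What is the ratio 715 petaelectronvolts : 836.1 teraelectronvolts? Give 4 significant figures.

(715 × 10^15) / (836.1 × 10^12) = 0.85516 × 10^3

855.2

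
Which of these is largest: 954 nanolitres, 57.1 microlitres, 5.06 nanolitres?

954 nanolitres = 0.000000954 litres
57.1 microlitres = 0.0000571 litres
5.06 nanolitres = 0.00000000506 litres

57.1 microlitres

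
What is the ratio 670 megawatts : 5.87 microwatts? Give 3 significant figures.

(670 × 10⁶) / (5.87 × 10⁻⁶) = 114.1 × 10¹²

114000000000000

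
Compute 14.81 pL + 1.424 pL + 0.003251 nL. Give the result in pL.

In pL:
  14.81 pL → 14.81
  1.424 pL → 1.424
  0.003251 nL = 0.003251 × 10^3 pL = 3.251
Sum: 14.81 + 1.424 + 3.251 = 19.485

19.485 pL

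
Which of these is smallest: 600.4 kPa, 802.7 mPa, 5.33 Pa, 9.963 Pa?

802.7 mPa

600.4 kPa = 600400 Pa
802.7 mPa = 0.8027 Pa
5.33 Pa = 5.33 Pa
9.963 Pa = 9.963 Pa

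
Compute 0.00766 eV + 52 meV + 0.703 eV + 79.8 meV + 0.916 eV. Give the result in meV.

1758.46 meV

In meV:
  0.00766 eV = 0.00766e3 meV = 7.66
  52 meV → 52
  0.703 eV = 0.703e3 meV = 703
  79.8 meV → 79.8
  0.916 eV = 0.916e3 meV = 916
Sum: 7.66 + 52 + 703 + 79.8 + 916 = 1758.46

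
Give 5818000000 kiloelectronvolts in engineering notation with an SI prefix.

= 5.818e12 electronvolts; 1e12 is tera.

5.818 teraelectronvolts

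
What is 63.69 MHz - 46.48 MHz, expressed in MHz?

17.21 MHz

In MHz:
  63.69 MHz → 63.69
  46.48 MHz → 46.48
Difference: 63.69 - 46.48 = 17.21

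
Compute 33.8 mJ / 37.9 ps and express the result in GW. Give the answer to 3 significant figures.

0.892 GW

(33.8 × 10⁻³) / (37.9 × 10⁻¹²) = 0.89182 × 10⁹ W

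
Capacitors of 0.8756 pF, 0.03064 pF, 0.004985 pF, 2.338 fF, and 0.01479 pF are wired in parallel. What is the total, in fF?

In fF:
  0.8756 pF = 0.8756 × 10³ fF = 875.6
  0.03064 pF = 0.03064 × 10³ fF = 30.64
  0.004985 pF = 0.004985 × 10³ fF = 4.985
  2.338 fF → 2.338
  0.01479 pF = 0.01479 × 10³ fF = 14.79
Sum: 875.6 + 30.64 + 4.985 + 2.338 + 14.79 = 928.353

928.353 fF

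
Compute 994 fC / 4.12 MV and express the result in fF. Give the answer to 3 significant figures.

0.000241 fF

(994 × 10^-15) / (4.12 × 10^6) = 241.26 × 10^-21 F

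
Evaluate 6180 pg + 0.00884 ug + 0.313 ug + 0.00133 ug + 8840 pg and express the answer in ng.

338.19 ng

In ng:
  6180 pg = 6180e-3 ng = 6.18
  0.00884 ug = 0.00884e3 ng = 8.84
  0.313 ug = 0.313e3 ng = 313
  0.00133 ug = 0.00133e3 ng = 1.33
  8840 pg = 8840e-3 ng = 8.84
Sum: 6.18 + 8.84 + 313 + 1.33 + 8.84 = 338.19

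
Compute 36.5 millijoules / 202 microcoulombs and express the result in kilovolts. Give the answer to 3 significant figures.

0.181 kilovolts

(36.5e-3) / (202e-6) = 0.18069e3 V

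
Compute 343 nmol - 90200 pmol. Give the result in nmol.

In nmol:
  343 nmol → 343
  90200 pmol = 90200 × 10^-3 nmol = 90.2
Difference: 343 - 90.2 = 252.8

252.8 nmol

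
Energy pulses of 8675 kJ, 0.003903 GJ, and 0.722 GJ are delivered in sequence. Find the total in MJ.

734.578 MJ

In MJ:
  8675 kJ = 8675 × 10⁻³ MJ = 8.675
  0.003903 GJ = 0.003903 × 10³ MJ = 3.903
  0.722 GJ = 0.722 × 10³ MJ = 722
Sum: 8.675 + 3.903 + 722 = 734.578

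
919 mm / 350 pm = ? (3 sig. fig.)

(919 × 10^-3) / (350 × 10^-12) = 2.626 × 10^9

2630000000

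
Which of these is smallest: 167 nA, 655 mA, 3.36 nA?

3.36 nA

167 nA = 0.000000167 A
655 mA = 0.655 A
3.36 nA = 0.00000000336 A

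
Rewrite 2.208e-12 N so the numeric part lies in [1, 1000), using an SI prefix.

2.208 pN

= 2.208e-12 N; 1e-12 is pico.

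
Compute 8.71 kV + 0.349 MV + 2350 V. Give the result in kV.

360.06 kV

In kV:
  8.71 kV → 8.71
  0.349 MV = 0.349e3 kV = 349
  2350 V = 2350e-3 kV = 2.35
Sum: 8.71 + 349 + 2.35 = 360.06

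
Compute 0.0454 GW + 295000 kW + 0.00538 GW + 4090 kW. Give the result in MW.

349.87 MW

In MW:
  0.0454 GW = 0.0454 × 10³ MW = 45.4
  295000 kW = 295000 × 10⁻³ MW = 295
  0.00538 GW = 0.00538 × 10³ MW = 5.38
  4090 kW = 4090 × 10⁻³ MW = 4.09
Sum: 45.4 + 295 + 5.38 + 4.09 = 349.87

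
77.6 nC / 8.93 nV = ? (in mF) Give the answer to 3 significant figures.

8690 mF

(77.6 × 10^-9) / (8.93 × 10^-9) = 8.6898 F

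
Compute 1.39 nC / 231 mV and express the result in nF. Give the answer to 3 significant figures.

(1.39 × 10⁻⁹) / (231 × 10⁻³) = 0.0060173 × 10⁻⁶ F

6.02 nF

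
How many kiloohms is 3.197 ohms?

0.003197 kiloohms

(no prefix) = 10⁰, kilo = 10³; factor is 10⁻³.
3.197 × 10⁻³ = 0.003197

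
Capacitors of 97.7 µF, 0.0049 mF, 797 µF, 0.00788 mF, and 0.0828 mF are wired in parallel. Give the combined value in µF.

In µF:
  97.7 µF → 97.7
  0.0049 mF = 0.0049 × 10^3 µF = 4.9
  797 µF → 797
  0.00788 mF = 0.00788 × 10^3 µF = 7.88
  0.0828 mF = 0.0828 × 10^3 µF = 82.8
Sum: 97.7 + 4.9 + 797 + 7.88 + 82.8 = 990.28

990.28 µF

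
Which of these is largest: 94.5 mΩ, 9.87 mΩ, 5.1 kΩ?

5.1 kΩ

94.5 mΩ = 0.0945 Ω
9.87 mΩ = 0.00987 Ω
5.1 kΩ = 5100 Ω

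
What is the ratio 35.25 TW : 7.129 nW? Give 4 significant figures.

(35.25e12) / (7.129e-9) = 4.9446e21

4945000000000000000000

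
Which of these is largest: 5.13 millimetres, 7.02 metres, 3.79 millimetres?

5.13 millimetres = 0.00513 metres
7.02 metres = 7.02 metres
3.79 millimetres = 0.00379 metres

7.02 metres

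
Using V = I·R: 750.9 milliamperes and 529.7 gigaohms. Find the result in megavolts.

750.9 × 10⁻³ × 529.7 × 10⁹ = 397751.73 × 10⁶ V

397751.73 megavolts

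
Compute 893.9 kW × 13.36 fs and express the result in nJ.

11.942504 nJ

893.9 × 10³ × 13.36 × 10⁻¹⁵ = 11942.504 × 10⁻¹² J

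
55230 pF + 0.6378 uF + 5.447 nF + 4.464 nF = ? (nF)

In nF:
  55230 pF = 55230 × 10⁻³ nF = 55.23
  0.6378 uF = 0.6378 × 10³ nF = 637.8
  5.447 nF → 5.447
  4.464 nF → 4.464
Sum: 55.23 + 637.8 + 5.447 + 4.464 = 702.941

702.941 nF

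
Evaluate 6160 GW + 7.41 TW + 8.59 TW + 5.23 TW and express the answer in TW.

27.39 TW

In TW:
  6160 GW = 6160 × 10^-3 TW = 6.16
  7.41 TW → 7.41
  8.59 TW → 8.59
  5.23 TW → 5.23
Sum: 6.16 + 7.41 + 8.59 + 5.23 = 27.39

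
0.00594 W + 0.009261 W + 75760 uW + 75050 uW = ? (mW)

166.011 mW

In mW:
  0.00594 W = 0.00594 × 10³ mW = 5.94
  0.009261 W = 0.009261 × 10³ mW = 9.261
  75760 uW = 75760 × 10⁻³ mW = 75.76
  75050 uW = 75050 × 10⁻³ mW = 75.05
Sum: 5.94 + 9.261 + 75.76 + 75.05 = 166.011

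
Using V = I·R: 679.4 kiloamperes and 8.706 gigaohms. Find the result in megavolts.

5914856400 megavolts

679.4 × 10^3 × 8.706 × 10^9 = 5914.8564 × 10^12 V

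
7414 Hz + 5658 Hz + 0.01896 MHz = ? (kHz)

In kHz:
  7414 Hz = 7414 × 10^-3 kHz = 7.414
  5658 Hz = 5658 × 10^-3 kHz = 5.658
  0.01896 MHz = 0.01896 × 10^3 kHz = 18.96
Sum: 7.414 + 5.658 + 18.96 = 32.032

32.032 kHz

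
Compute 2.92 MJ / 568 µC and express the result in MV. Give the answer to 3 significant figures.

(2.92 × 10^6) / (568 × 10^-6) = 0.0051408 × 10^12 V

5140 MV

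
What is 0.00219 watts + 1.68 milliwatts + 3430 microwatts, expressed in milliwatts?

In milliwatts:
  0.00219 watts = 0.00219 × 10³ milliwatts = 2.19
  1.68 milliwatts → 1.68
  3430 microwatts = 3430 × 10⁻³ milliwatts = 3.43
Sum: 2.19 + 1.68 + 3.43 = 7.3

7.3 milliwatts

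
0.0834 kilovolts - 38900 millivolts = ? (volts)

44.5 volts

In volts:
  0.0834 kilovolts = 0.0834 × 10^3 volts = 83.4
  38900 millivolts = 38900 × 10^-3 volts = 38.9
Difference: 83.4 - 38.9 = 44.5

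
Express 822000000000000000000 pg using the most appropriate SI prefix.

822 Mg

= 822e6 g; 1e6 is mega.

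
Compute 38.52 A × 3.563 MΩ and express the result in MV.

137.24676 MV

38.52 × 3.563 × 10⁶ = 137.24676 × 10⁶ V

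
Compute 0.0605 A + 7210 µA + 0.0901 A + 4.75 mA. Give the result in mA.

In mA:
  0.0605 A = 0.0605e3 mA = 60.5
  7210 µA = 7210e-3 mA = 7.21
  0.0901 A = 0.0901e3 mA = 90.1
  4.75 mA → 4.75
Sum: 60.5 + 7.21 + 90.1 + 4.75 = 162.56

162.56 mA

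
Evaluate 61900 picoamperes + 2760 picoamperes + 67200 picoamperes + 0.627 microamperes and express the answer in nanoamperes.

758.86 nanoamperes

In nanoamperes:
  61900 picoamperes = 61900e-3 nanoamperes = 61.9
  2760 picoamperes = 2760e-3 nanoamperes = 2.76
  67200 picoamperes = 67200e-3 nanoamperes = 67.2
  0.627 microamperes = 0.627e3 nanoamperes = 627
Sum: 61.9 + 2.76 + 67.2 + 627 = 758.86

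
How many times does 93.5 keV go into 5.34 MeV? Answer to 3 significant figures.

57.1

(5.34 × 10^6) / (93.5 × 10^3) = 0.05711 × 10^3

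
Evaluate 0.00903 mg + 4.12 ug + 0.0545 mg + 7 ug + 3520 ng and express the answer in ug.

In ug:
  0.00903 mg = 0.00903e3 ug = 9.03
  4.12 ug → 4.12
  0.0545 mg = 0.0545e3 ug = 54.5
  7 ug → 7
  3520 ng = 3520e-3 ug = 3.52
Sum: 9.03 + 4.12 + 54.5 + 7 + 3.52 = 78.17

78.17 ug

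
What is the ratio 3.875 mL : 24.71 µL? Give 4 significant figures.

(3.875 × 10^-3) / (24.71 × 10^-6) = 0.15682 × 10^3

156.8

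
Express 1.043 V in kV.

0.001043 kV

(no prefix) = 1e0, kilo = 1e3; factor is 1e-3.
1.043 × 1e-3 = 0.001043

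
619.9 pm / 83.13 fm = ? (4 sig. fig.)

(619.9 × 10^-12) / (83.13 × 10^-15) = 7.457 × 10^3

7457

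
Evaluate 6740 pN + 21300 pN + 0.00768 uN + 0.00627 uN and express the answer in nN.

In nN:
  6740 pN = 6740 × 10^-3 nN = 6.74
  21300 pN = 21300 × 10^-3 nN = 21.3
  0.00768 uN = 0.00768 × 10^3 nN = 7.68
  0.00627 uN = 0.00627 × 10^3 nN = 6.27
Sum: 6.74 + 21.3 + 7.68 + 6.27 = 41.99

41.99 nN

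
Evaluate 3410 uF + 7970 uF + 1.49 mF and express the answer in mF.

In mF:
  3410 uF = 3410 × 10^-3 mF = 3.41
  7970 uF = 7970 × 10^-3 mF = 7.97
  1.49 mF → 1.49
Sum: 3.41 + 7.97 + 1.49 = 12.87

12.87 mF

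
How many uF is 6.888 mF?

6888 uF

milli = 10^-3, micro = 10^-6; factor is 10^3.
6.888 × 10^3 = 6888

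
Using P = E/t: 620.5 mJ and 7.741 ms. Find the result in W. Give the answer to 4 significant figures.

80.16 W

(620.5 × 10^-3) / (7.741 × 10^-3) = 80.1576 W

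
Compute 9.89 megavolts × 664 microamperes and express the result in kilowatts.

9.89e6 × 664e-6 = 6566.96 W

6.56696 kilowatts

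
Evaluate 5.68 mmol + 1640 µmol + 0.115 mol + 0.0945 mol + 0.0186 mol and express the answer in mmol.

In mmol:
  5.68 mmol → 5.68
  1640 µmol = 1640 × 10⁻³ mmol = 1.64
  0.115 mol = 0.115 × 10³ mmol = 115
  0.0945 mol = 0.0945 × 10³ mmol = 94.5
  0.0186 mol = 0.0186 × 10³ mmol = 18.6
Sum: 5.68 + 1.64 + 115 + 94.5 + 18.6 = 235.42

235.42 mmol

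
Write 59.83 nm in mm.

0.00005983 mm

nano = 10⁻⁹, milli = 10⁻³; factor is 10⁻⁶.
59.83 × 10⁻⁶ = 0.00005983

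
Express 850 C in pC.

850000000000000 pC

(no prefix) = 10⁰, pico = 10⁻¹²; factor is 10¹².
850 × 10¹² = 850000000000000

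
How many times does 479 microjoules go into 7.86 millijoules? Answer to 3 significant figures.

16.4

(7.86e-3) / (479e-6) = 0.01641e3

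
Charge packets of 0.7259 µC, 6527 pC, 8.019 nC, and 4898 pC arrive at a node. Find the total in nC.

745.344 nC

In nC:
  0.7259 µC = 0.7259 × 10³ nC = 725.9
  6527 pC = 6527 × 10⁻³ nC = 6.527
  8.019 nC → 8.019
  4898 pC = 4898 × 10⁻³ nC = 4.898
Sum: 725.9 + 6.527 + 8.019 + 4.898 = 745.344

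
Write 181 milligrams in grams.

0.181 grams

milli = 1e-3, (no prefix) = 1e0; factor is 1e-3.
181 × 1e-3 = 0.181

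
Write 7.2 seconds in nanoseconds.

(no prefix) = 10^0, nano = 10^-9; factor is 10^9.
7.2 × 10^9 = 7200000000

7200000000 nanoseconds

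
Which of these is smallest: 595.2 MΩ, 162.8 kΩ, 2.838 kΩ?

595.2 MΩ = 595200000 Ω
162.8 kΩ = 162800 Ω
2.838 kΩ = 2838 Ω

2.838 kΩ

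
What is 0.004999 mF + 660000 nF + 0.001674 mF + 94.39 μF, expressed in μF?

761.063 μF

In μF:
  0.004999 mF = 0.004999e3 μF = 4.999
  660000 nF = 660000e-3 μF = 660
  0.001674 mF = 0.001674e3 μF = 1.674
  94.39 μF → 94.39
Sum: 4.999 + 660 + 1.674 + 94.39 = 761.063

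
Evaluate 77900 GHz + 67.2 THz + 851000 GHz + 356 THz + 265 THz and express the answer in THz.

In THz:
  77900 GHz = 77900 × 10^-3 THz = 77.9
  67.2 THz → 67.2
  851000 GHz = 851000 × 10^-3 THz = 851
  356 THz → 356
  265 THz → 265
Sum: 77.9 + 67.2 + 851 + 356 + 265 = 1617.1

1617.1 THz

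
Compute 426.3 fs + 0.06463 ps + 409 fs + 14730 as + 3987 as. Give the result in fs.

In fs:
  426.3 fs → 426.3
  0.06463 ps = 0.06463 × 10^3 fs = 64.63
  409 fs → 409
  14730 as = 14730 × 10^-3 fs = 14.73
  3987 as = 3987 × 10^-3 fs = 3.987
Sum: 426.3 + 64.63 + 409 + 14.73 + 3.987 = 918.647

918.647 fs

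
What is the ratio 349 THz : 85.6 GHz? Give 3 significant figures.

(349 × 10¹²) / (85.6 × 10⁹) = 4.077 × 10³

4080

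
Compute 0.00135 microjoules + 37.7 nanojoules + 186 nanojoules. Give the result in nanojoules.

225.05 nanojoules

In nanojoules:
  0.00135 microjoules = 0.00135 × 10^3 nanojoules = 1.35
  37.7 nanojoules → 37.7
  186 nanojoules → 186
Sum: 1.35 + 37.7 + 186 = 225.05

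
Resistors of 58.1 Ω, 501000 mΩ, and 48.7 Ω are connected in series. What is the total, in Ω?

607.8 Ω

In Ω:
  58.1 Ω → 58.1
  501000 mΩ = 501000 × 10^-3 Ω = 501
  48.7 Ω → 48.7
Sum: 58.1 + 501 + 48.7 = 607.8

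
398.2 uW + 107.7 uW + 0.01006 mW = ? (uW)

In uW:
  398.2 uW → 398.2
  107.7 uW → 107.7
  0.01006 mW = 0.01006e3 uW = 10.06
Sum: 398.2 + 107.7 + 10.06 = 515.96

515.96 uW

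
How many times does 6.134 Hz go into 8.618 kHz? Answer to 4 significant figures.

(8.618e3) / (6.134) = 1.405e3

1405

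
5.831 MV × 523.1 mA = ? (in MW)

3.0501961 MW

5.831 × 10⁶ × 523.1 × 10⁻³ = 3050.1961 × 10³ W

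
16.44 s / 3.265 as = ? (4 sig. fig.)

5035000000000000000

(16.44) / (3.265 × 10^-18) = 5.0352 × 10^18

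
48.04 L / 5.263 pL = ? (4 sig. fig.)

9128000000000

(48.04) / (5.263 × 10⁻¹²) = 9.1279 × 10¹²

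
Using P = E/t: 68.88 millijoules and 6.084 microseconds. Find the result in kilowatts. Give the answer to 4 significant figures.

(68.88e-3) / (6.084e-6) = 11.3215e3 W

11.32 kilowatts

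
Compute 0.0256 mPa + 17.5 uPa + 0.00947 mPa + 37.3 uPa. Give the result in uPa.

In uPa:
  0.0256 mPa = 0.0256 × 10^3 uPa = 25.6
  17.5 uPa → 17.5
  0.00947 mPa = 0.00947 × 10^3 uPa = 9.47
  37.3 uPa → 37.3
Sum: 25.6 + 17.5 + 9.47 + 37.3 = 89.87

89.87 uPa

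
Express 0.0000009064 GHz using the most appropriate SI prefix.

906.4 Hz

= 906.4 Hz; mantissa already in [1, 1000).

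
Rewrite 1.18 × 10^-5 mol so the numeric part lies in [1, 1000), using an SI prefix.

= 11.8 × 10^-6 mol; 10^-6 is micro.

11.8 μmol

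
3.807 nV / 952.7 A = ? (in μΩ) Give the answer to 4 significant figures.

(3.807 × 10^-9) / (952.7) = 0.00399601 × 10^-9 Ω

0.000003996 μΩ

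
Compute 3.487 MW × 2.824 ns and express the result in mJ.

9.847288 mJ

3.487 × 10⁶ × 2.824 × 10⁻⁹ = 9.847288 × 10⁻³ J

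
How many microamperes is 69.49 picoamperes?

pico = 10⁻¹², micro = 10⁻⁶; factor is 10⁻⁶.
69.49 × 10⁻⁶ = 0.00006949

0.00006949 microamperes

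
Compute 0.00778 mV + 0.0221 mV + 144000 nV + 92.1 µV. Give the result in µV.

In µV:
  0.00778 mV = 0.00778 × 10^3 µV = 7.78
  0.0221 mV = 0.0221 × 10^3 µV = 22.1
  144000 nV = 144000 × 10^-3 µV = 144
  92.1 µV → 92.1
Sum: 7.78 + 22.1 + 144 + 92.1 = 265.98

265.98 µV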